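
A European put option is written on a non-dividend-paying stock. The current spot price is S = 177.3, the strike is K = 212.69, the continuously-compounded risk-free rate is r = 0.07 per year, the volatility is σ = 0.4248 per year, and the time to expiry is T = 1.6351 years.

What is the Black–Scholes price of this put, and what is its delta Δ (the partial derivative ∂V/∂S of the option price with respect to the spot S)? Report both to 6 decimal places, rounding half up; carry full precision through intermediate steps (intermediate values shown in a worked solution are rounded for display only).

price = 45.769824
Δ = -0.441460

σ√T = 0.4248·√1.6351 = 0.543196
d₁ = (ln(S/K) + (r+σ²/2)T) / (σ√T) = (ln(177.3/212.69) + (0.07+0.4248²/2)·1.6351) / 0.543196 = (-0.181992 + 0.261988) / 0.543196 = 0.147268
d₂ = d₁ − σ√T = 0.147268 − 0.543196 = -0.395928
e^{−rT} = e^{−0.07·1.6351} = 0.891850
N(−d₁) = 0.441460,  N(−d₂) = 0.653921
Put price V = K·e^{−rT}·N(−d₂) − S·N(−d₁) = 124.040710 − 78.270886 = 45.769824
Δ = −N(−d₁) = -0.441460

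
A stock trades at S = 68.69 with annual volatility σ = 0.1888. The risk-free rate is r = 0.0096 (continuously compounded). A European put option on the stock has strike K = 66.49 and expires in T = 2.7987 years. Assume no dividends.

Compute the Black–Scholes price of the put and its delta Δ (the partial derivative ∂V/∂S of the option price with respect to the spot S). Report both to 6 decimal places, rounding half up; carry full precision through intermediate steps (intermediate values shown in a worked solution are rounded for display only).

price = 6.535963
Δ = -0.364652

σ√T = 0.1888·√2.7987 = 0.315849
d₁ = (ln(S/K) + (r+σ²/2)T) / (σ√T) = (ln(68.69/66.49) + (0.0096+0.1888²/2)·2.7987) / 0.315849 = (0.032552 + 0.076748) / 0.315849 = 0.346051
d₂ = d₁ − σ√T = 0.346051 − 0.315849 = 0.030202
e^{−rT} = e^{−0.0096·2.7987} = 0.973490
N(−d₁) = 0.364652,  N(−d₂) = 0.487953
Put price V = K·e^{−rT}·N(−d₂) − S·N(−d₁) = 31.583921 − 25.047959 = 6.535963
Δ = −N(−d₁) = -0.364652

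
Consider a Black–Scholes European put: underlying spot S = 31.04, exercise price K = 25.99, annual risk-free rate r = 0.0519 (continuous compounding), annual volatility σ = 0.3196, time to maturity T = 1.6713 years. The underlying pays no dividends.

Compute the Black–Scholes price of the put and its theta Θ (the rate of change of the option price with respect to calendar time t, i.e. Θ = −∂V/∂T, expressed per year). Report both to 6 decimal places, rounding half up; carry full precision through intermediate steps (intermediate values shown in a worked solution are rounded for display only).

σ√T = 0.3196·√1.6713 = 0.413175
d₁ = (ln(S/K) + (r+σ²/2)T) / (σ√T) = (ln(31.04/25.99) + (0.0519+0.3196²/2)·1.6713) / 0.413175 = (0.177565 + 0.172097) / 0.413175 = 0.846281
d₂ = d₁ − σ√T = 0.846281 − 0.413175 = 0.433106
e^{−rT} = e^{−0.0519·1.6713} = 0.916915
N(−d₁) = 0.198698,  N(−d₂) = 0.332469
Put price V = K·e^{−rT}·N(−d₂) − S·N(−d₁) = 7.922940 − 6.167586 = 1.755354
φ(d₁) = (1/√(2π))·e^{−d₁²/2} = 0.278863
Θ = −S·φ(d₁)·σ/(2√T) + r·K·e^{−rT}·N(−d₂) = −1.069947 + 0.411201 = -0.658747

price = 1.755354
Θ = -0.658747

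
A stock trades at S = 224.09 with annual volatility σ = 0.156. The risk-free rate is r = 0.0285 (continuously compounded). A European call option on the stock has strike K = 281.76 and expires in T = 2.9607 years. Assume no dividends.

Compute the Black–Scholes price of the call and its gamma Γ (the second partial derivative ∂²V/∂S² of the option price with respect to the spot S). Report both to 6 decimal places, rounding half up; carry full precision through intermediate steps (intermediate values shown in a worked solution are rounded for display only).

price = 11.976484
Γ = 0.006111

σ√T = 0.156·√2.9607 = 0.268424
d₁ = (ln(S/K) + (r+σ²/2)T) / (σ√T) = (ln(224.09/281.76) + (0.0285+0.156²/2)·2.9607) / 0.268424 = (-0.229008 + 0.120406) / 0.268424 = -0.404591
d₂ = d₁ − σ√T = -0.404591 − 0.268424 = -0.673016
e^{−rT} = e^{−0.0285·2.9607} = 0.919082
N(d₁) = 0.342889,  N(d₂) = 0.250469
Call price V = S·N(d₁) − K·e^{−rT}·N(d₂) = 76.837988 − 64.861504 = 11.976484
φ(d₁) = (1/√(2π))·e^{−d₁²/2} = 0.367591
Γ = φ(d₁) / (S·σ·√T) = 0.006111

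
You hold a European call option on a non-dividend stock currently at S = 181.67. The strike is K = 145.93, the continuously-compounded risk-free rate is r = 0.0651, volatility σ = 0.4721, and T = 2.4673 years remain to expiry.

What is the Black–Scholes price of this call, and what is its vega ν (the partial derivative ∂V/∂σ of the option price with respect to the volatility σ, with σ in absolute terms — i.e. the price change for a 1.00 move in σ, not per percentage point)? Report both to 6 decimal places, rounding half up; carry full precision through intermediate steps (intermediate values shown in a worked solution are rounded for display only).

price = 78.276434
ν = 77.104080

σ√T = 0.4721·√2.4673 = 0.741558
d₁ = (ln(S/K) + (r+σ²/2)T) / (σ√T) = (ln(181.67/145.93) + (0.0651+0.4721²/2)·2.4673) / 0.741558 = (0.219065 + 0.435575) / 0.741558 = 0.882790
d₂ = d₁ − σ√T = 0.882790 − 0.741558 = 0.141233
e^{−rT} = e^{−0.0651·2.4673} = 0.851615
N(d₁) = 0.811325,  N(d₂) = 0.556157
Call price V = S·N(d₁) − K·e^{−rT}·N(d₂) = 147.393450 − 69.117016 = 78.276434
φ(d₁) = (1/√(2π))·e^{−d₁²/2} = 0.270199
ν = S·φ(d₁)·√T = 77.104080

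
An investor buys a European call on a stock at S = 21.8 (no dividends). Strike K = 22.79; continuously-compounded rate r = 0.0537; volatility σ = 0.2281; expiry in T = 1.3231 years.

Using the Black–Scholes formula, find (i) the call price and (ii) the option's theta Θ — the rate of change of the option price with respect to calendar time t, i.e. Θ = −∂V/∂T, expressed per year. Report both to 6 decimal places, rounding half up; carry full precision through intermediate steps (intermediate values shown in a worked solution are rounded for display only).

σ√T = 0.2281·√1.3231 = 0.262374
d₁ = (ln(S/K) + (r+σ²/2)T) / (σ√T) = (ln(21.8/22.79) + (0.0537+0.2281²/2)·1.3231) / 0.262374 = (-0.044412 + 0.105471) / 0.262374 = 0.232716
d₂ = d₁ − σ√T = 0.232716 − 0.262374 = -0.029658
e^{−rT} = e^{−0.0537·1.3231} = 0.931415
N(d₁) = 0.592009,  N(d₂) = 0.488170
Call price V = S·N(d₁) − K·e^{−rT}·N(d₂) = 12.905798 − 10.362353 = 2.543445
φ(d₁) = (1/√(2π))·e^{−d₁²/2} = 0.388285
Θ = −S·φ(d₁)·σ/(2√T) − r·K·e^{−rT}·N(d₂) = −0.839277 − 0.556458 = -1.395736

price = 2.543445
Θ = -1.395736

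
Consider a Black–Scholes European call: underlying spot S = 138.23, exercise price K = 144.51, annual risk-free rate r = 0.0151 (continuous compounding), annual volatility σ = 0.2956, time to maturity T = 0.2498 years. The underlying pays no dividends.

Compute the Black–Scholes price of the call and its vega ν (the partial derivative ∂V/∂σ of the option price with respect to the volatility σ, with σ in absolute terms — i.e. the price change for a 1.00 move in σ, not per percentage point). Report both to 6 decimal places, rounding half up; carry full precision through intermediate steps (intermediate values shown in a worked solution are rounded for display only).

price = 5.752831
ν = 27.008915

σ√T = 0.2956·√0.2498 = 0.147741
d₁ = (ln(S/K) + (r+σ²/2)T) / (σ√T) = (ln(138.23/144.51) + (0.0151+0.2956²/2)·0.2498) / 0.147741 = (-0.044430 + 0.014686) / 0.147741 = -0.201326
d₂ = d₁ − σ√T = -0.201326 − 0.147741 = -0.349067
e^{−rT} = e^{−0.0151·0.2498} = 0.996235
N(d₁) = 0.420222,  N(d₂) = 0.363520
Call price V = S·N(d₁) − K·e^{−rT}·N(d₂) = 58.087263 − 52.334432 = 5.752831
φ(d₁) = (1/√(2π))·e^{−d₁²/2} = 0.390939
ν = S·φ(d₁)·√T = 27.008915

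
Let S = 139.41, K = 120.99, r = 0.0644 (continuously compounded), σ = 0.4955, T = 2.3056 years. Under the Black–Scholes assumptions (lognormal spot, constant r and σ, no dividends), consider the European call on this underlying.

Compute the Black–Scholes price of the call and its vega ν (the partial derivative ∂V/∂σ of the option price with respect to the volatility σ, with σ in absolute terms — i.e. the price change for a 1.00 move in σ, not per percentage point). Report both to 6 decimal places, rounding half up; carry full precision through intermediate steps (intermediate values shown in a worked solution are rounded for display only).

price = 55.769311
ν = 63.175335

σ√T = 0.4955·√2.3056 = 0.752377
d₁ = (ln(S/K) + (r+σ²/2)T) / (σ√T) = (ln(139.41/120.99) + (0.0644+0.4955²/2)·2.3056) / 0.752377 = (0.141711 + 0.431516) / 0.752377 = 0.761889
d₂ = d₁ − σ√T = 0.761889 − 0.752377 = 0.009511
e^{−rT} = e^{−0.0644·2.3056} = 0.862017
N(d₁) = 0.776937,  N(d₂) = 0.503794
Call price V = S·N(d₁) − K·e^{−rT}·N(d₂) = 108.312758 − 52.543447 = 55.769311
φ(d₁) = (1/√(2π))·e^{−d₁²/2} = 0.298443
ν = S·φ(d₁)·√T = 63.175335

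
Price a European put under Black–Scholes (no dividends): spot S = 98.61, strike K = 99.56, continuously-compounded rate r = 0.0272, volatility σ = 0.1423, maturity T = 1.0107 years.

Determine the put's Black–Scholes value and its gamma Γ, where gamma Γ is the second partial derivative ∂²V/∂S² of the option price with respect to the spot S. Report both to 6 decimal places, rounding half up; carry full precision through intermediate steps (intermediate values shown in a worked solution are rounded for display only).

σ√T = 0.1423·√1.0107 = 0.143059
d₁ = (ln(S/K) + (r+σ²/2)T) / (σ√T) = (ln(98.61/99.56) + (0.0272+0.1423²/2)·1.0107) / 0.143059 = (-0.009588 + 0.037724) / 0.143059 = 0.196675
d₂ = d₁ − σ√T = 0.196675 − 0.143059 = 0.053616
e^{−rT} = e^{−0.0272·1.0107} = 0.972883
N(−d₁) = 0.422041,  N(−d₂) = 0.478621
Put price V = K·e^{−rT}·N(−d₂) − S·N(−d₁) = 46.359318 − 41.617448 = 4.741871
φ(d₁) = (1/√(2π))·e^{−d₁²/2} = 0.391301
Γ = φ(d₁) / (S·σ·√T) = 0.027738

price = 4.741871
Γ = 0.027738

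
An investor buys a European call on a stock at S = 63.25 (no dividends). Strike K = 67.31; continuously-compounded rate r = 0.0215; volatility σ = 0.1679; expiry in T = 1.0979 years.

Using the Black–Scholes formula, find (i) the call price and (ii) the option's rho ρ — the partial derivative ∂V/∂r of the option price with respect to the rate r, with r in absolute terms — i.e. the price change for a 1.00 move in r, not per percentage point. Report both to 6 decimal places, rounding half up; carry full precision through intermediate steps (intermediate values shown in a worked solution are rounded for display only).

price = 3.383972
ρ = 27.373401

σ√T = 0.1679·√1.0979 = 0.175927
d₁ = (ln(S/K) + (r+σ²/2)T) / (σ√T) = (ln(63.25/67.31) + (0.0215+0.1679²/2)·1.0979) / 0.175927 = (-0.062214 + 0.039080) / 0.175927 = -0.131496
d₂ = d₁ − σ√T = -0.131496 − 0.175927 = -0.307423
e^{−rT} = e^{−0.0215·1.0979} = 0.976672
N(d₁) = 0.447691,  N(d₂) = 0.379261
Call price V = S·N(d₁) − K·e^{−rT}·N(d₂) = 28.316481 − 24.932508 = 3.383972
ρ = K·T·e^{−rT}·N(d₂) = 27.373401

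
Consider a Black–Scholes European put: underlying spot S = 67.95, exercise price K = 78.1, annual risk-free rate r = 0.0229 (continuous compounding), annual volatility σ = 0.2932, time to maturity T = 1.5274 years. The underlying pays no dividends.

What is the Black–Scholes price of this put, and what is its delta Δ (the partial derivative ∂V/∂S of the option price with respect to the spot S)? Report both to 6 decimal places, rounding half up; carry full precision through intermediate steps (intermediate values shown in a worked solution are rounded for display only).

price = 14.457272
Δ = -0.542404

σ√T = 0.2932·√1.5274 = 0.362360
d₁ = (ln(S/K) + (r+σ²/2)T) / (σ√T) = (ln(67.95/78.1) + (0.0229+0.2932²/2)·1.5274) / 0.362360 = (-0.139218 + 0.100630) / 0.362360 = -0.106491
d₂ = d₁ − σ√T = -0.106491 − 0.362360 = -0.468851
e^{−rT} = e^{−0.0229·1.5274} = 0.965627
N(−d₁) = 0.542404,  N(−d₂) = 0.680412
Put price V = K·e^{−rT}·N(−d₂) − S·N(−d₁) = 51.313593 − 36.856321 = 14.457272
Δ = −N(−d₁) = -0.542404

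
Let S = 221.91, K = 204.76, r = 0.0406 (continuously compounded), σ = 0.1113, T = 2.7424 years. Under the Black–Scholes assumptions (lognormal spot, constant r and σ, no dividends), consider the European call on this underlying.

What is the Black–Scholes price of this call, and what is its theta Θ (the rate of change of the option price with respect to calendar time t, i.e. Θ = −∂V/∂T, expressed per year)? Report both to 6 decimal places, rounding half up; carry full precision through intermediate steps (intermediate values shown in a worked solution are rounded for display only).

price = 41.581862
Θ = -7.728390

σ√T = 0.1113·√2.7424 = 0.184315
d₁ = (ln(S/K) + (r+σ²/2)T) / (σ√T) = (ln(221.91/204.76) + (0.0406+0.1113²/2)·2.7424) / 0.184315 = (0.080433 + 0.128327) / 0.184315 = 1.132631
d₂ = d₁ − σ√T = 1.132631 − 0.184315 = 0.948316
e^{−rT} = e^{−0.0406·2.7424} = 0.894633
N(d₁) = 0.871315,  N(d₂) = 0.828516
Call price V = S·N(d₁) − K·e^{−rT}·N(d₂) = 193.353582 − 151.771720 = 41.581862
φ(d₁) = (1/√(2π))·e^{−d₁²/2} = 0.210059
Θ = −S·φ(d₁)·σ/(2√T) − r·K·e^{−rT}·N(d₂) = −1.566458 − 6.161932 = -7.728390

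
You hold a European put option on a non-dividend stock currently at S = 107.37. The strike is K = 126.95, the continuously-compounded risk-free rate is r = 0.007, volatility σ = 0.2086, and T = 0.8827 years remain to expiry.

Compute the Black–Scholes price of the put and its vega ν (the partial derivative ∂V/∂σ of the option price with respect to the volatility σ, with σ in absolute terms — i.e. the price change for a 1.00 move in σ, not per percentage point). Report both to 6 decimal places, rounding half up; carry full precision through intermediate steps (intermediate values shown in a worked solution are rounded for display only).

price = 21.422161
ν = 30.938334

σ√T = 0.2086·√0.8827 = 0.195984
d₁ = (ln(S/K) + (r+σ²/2)T) / (σ√T) = (ln(107.37/126.95) + (0.007+0.2086²/2)·0.8827) / 0.195984 = (-0.167512 + 0.025384) / 0.195984 = -0.725205
d₂ = d₁ − σ√T = -0.725205 − 0.195984 = -0.921189
e^{−rT} = e^{−0.007·0.8827} = 0.993840
N(−d₁) = 0.765837,  N(−d₂) = 0.821524
Put price V = K·e^{−rT}·N(−d₂) − S·N(−d₁) = 103.650073 − 82.227912 = 21.422161
φ(d₁) = (1/√(2π))·e^{−d₁²/2} = 0.306696
ν = S·φ(d₁)·√T = 30.938334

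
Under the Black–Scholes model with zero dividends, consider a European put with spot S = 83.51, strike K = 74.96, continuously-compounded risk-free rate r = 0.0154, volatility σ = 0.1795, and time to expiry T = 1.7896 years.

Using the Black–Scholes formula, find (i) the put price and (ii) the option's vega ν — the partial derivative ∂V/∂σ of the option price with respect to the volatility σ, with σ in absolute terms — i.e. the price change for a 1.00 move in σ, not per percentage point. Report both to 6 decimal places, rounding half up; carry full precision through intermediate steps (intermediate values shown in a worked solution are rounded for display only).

σ√T = 0.1795·√1.7896 = 0.240128
d₁ = (ln(S/K) + (r+σ²/2)T) / (σ√T) = (ln(83.51/74.96) + (0.0154+0.1795²/2)·1.7896) / 0.240128 = (0.108012 + 0.056391) / 0.240128 = 0.684645
d₂ = d₁ − σ√T = 0.684645 − 0.240128 = 0.444517
e^{−rT} = e^{−0.0154·1.7896} = 0.972816
N(−d₁) = 0.246784,  N(−d₂) = 0.328334
Put price V = K·e^{−rT}·N(−d₂) − S·N(−d₁) = 23.942906 − 20.608934 = 3.333973
φ(d₁) = (1/√(2π))·e^{−d₁²/2} = 0.315591
ν = S·φ(d₁)·√T = 35.256666

price = 3.333973
ν = 35.256666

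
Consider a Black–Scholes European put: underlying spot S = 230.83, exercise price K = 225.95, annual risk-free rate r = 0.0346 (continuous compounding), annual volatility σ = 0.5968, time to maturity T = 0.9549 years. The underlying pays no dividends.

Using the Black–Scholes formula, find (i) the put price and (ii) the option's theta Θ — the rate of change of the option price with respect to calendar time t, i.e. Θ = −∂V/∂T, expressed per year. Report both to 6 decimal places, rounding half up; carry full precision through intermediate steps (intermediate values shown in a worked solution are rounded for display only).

σ√T = 0.5968·√0.9549 = 0.583187
d₁ = (ln(S/K) + (r+σ²/2)T) / (σ√T) = (ln(230.83/225.95) + (0.0346+0.5968²/2)·0.9549) / 0.583187 = (0.021368 + 0.203093) / 0.583187 = 0.384887
d₂ = d₁ − σ√T = 0.384887 − 0.583187 = -0.198300
e^{−rT} = e^{−0.0346·0.9549} = 0.967500
N(−d₁) = 0.350161,  N(−d₂) = 0.578595
Put price V = K·e^{−rT}·N(−d₂) − S·N(−d₁) = 126.484732 − 80.827603 = 45.657129
φ(d₁) = (1/√(2π))·e^{−d₁²/2} = 0.370461
Θ = −S·φ(d₁)·σ/(2√T) + r·K·e^{−rT}·N(−d₂) = −26.112864 + 4.376372 = -21.736492

price = 45.657129
Θ = -21.736492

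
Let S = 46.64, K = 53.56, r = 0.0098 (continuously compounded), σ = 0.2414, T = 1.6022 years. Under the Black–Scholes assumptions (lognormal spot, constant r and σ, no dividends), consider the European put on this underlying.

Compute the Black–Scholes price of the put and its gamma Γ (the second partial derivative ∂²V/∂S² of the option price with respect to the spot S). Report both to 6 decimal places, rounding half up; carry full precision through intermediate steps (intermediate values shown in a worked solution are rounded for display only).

σ√T = 0.2414·√1.6022 = 0.305559
d₁ = (ln(S/K) + (r+σ²/2)T) / (σ√T) = (ln(46.64/53.56) + (0.0098+0.2414²/2)·1.6022) / 0.305559 = (-0.138344 + 0.062385) / 0.305559 = -0.248590
d₂ = d₁ − σ√T = -0.248590 − 0.305559 = -0.554150
e^{−rT} = e^{−0.0098·1.6022} = 0.984421
N(−d₁) = 0.598161,  N(−d₂) = 0.710262
Put price V = K·e^{−rT}·N(−d₂) − S·N(−d₁) = 37.448977 − 27.898239 = 9.550738
φ(d₁) = (1/√(2π))·e^{−d₁²/2} = 0.386804
Γ = φ(d₁) / (S·σ·√T) = 0.027142

price = 9.550738
Γ = 0.027142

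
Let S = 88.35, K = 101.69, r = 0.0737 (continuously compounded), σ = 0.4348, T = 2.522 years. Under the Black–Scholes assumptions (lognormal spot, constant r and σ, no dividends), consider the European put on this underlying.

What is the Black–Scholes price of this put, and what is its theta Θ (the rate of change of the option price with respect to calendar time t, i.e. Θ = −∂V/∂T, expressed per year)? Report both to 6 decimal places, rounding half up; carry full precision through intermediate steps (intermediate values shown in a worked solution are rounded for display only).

price = 21.428643
Θ = -0.637496

σ√T = 0.4348·√2.522 = 0.690497
d₁ = (ln(S/K) + (r+σ²/2)T) / (σ√T) = (ln(88.35/101.69) + (0.0737+0.4348²/2)·2.522) / 0.690497 = (-0.140623 + 0.424265) / 0.690497 = 0.410779
d₂ = d₁ − σ√T = 0.410779 − 0.690497 = -0.279718
e^{−rT} = e^{−0.0737·2.522} = 0.830380
N(−d₁) = 0.340617,  N(−d₂) = 0.610153
Put price V = K·e^{−rT}·N(−d₂) − S·N(−d₁) = 51.522175 − 30.093532 = 21.428643
φ(d₁) = (1/√(2π))·e^{−d₁²/2} = 0.366664
Θ = −S·φ(d₁)·σ/(2√T) + r·K·e^{−rT}·N(−d₂) = −4.434680 + 3.797184 = -0.637496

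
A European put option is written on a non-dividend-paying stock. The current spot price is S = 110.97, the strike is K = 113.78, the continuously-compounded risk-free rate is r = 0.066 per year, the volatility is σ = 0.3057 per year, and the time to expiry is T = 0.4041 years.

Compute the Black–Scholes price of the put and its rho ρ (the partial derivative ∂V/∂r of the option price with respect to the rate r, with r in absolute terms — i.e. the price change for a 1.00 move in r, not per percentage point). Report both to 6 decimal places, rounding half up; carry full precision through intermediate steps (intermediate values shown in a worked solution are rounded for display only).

price = 8.490531
ρ = -23.964610

σ√T = 0.3057·√0.4041 = 0.194330
d₁ = (ln(S/K) + (r+σ²/2)T) / (σ√T) = (ln(110.97/113.78) + (0.066+0.3057²/2)·0.4041) / 0.194330 = (-0.025007 + 0.045553) / 0.194330 = 0.105726
d₂ = d₁ − σ√T = 0.105726 − 0.194330 = -0.088604
e^{−rT} = e^{−0.066·0.4041} = 0.973682
N(−d₁) = 0.457900,  N(−d₂) = 0.535302
Put price V = K·e^{−rT}·N(−d₂) − S·N(−d₁) = 59.303663 − 50.813132 = 8.490531
ρ = −K·T·e^{−rT}·N(−d₂) = -23.964610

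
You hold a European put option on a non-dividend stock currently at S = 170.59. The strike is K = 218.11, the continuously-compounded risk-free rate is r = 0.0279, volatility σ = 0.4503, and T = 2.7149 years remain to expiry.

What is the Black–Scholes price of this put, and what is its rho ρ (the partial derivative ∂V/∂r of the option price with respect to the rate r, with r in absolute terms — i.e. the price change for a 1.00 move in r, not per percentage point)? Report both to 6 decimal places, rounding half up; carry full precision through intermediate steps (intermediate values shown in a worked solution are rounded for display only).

price = 71.079136
ρ = -398.415826

σ√T = 0.4503·√2.7149 = 0.741957
d₁ = (ln(S/K) + (r+σ²/2)T) / (σ√T) = (ln(170.59/218.11) + (0.0279+0.4503²/2)·2.7149) / 0.741957 = (-0.245737 + 0.350996) / 0.741957 = 0.141867
d₂ = d₁ − σ√T = 0.141867 − 0.741957 = -0.600090
e^{−rT} = e^{−0.0279·2.7149} = 0.927052
N(−d₁) = 0.443592,  N(−d₂) = 0.725777
Put price V = K·e^{−rT}·N(−d₂) − S·N(−d₁) = 146.751566 − 75.672430 = 71.079136
ρ = −K·T·e^{−rT}·N(−d₂) = -398.415826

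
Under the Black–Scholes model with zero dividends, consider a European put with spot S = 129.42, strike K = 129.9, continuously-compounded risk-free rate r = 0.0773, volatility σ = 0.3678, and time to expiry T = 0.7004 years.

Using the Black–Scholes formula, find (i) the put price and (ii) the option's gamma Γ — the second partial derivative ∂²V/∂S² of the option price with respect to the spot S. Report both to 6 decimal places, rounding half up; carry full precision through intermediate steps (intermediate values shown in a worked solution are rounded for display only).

σ√T = 0.3678·√0.7004 = 0.307811
d₁ = (ln(S/K) + (r+σ²/2)T) / (σ√T) = (ln(129.42/129.9) + (0.0773+0.3678²/2)·0.7004) / 0.307811 = (-0.003702 + 0.101515) / 0.307811 = 0.317769
d₂ = d₁ − σ√T = 0.317769 − 0.307811 = 0.009957
e^{−rT} = e^{−0.0773·0.7004} = 0.947299
N(−d₁) = 0.375330,  N(−d₂) = 0.496028
Put price V = K·e^{−rT}·N(−d₂) − S·N(−d₁) = 61.038233 − 48.575230 = 12.463003
φ(d₁) = (1/√(2π))·e^{−d₁²/2} = 0.379300
Γ = φ(d₁) / (S·σ·√T) = 0.009521

price = 12.463003
Γ = 0.009521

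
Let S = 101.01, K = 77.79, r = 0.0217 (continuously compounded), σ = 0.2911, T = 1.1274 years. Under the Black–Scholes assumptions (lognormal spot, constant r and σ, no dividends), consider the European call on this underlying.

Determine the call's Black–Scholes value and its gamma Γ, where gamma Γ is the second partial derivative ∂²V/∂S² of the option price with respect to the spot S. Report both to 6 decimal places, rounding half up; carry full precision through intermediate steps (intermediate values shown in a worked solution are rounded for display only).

price = 27.680428
Γ = 0.007141

σ√T = 0.2911·√1.1274 = 0.309087
d₁ = (ln(S/K) + (r+σ²/2)T) / (σ√T) = (ln(101.01/77.79) + (0.0217+0.2911²/2)·1.1274) / 0.309087 = (0.261207 + 0.072232) / 0.309087 = 1.078785
d₂ = d₁ − σ√T = 1.078785 − 0.309087 = 0.769697
e^{−rT} = e^{−0.0217·1.1274} = 0.975832
N(d₁) = 0.859658,  N(d₂) = 0.779260
Call price V = S·N(d₁) − K·e^{−rT}·N(d₂) = 86.834070 − 59.153642 = 27.680428
φ(d₁) = (1/√(2π))·e^{−d₁²/2} = 0.222946
Γ = φ(d₁) / (S·σ·√T) = 0.007141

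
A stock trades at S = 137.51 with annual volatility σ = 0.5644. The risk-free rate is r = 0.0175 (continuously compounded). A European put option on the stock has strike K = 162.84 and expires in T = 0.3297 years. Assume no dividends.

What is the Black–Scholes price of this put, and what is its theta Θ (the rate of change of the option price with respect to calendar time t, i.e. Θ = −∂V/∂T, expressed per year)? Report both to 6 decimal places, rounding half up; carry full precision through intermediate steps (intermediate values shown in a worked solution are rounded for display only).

price = 33.836035
Θ = -23.313773

σ√T = 0.5644·√0.3297 = 0.324076
d₁ = (ln(S/K) + (r+σ²/2)T) / (σ√T) = (ln(137.51/162.84) + (0.0175+0.5644²/2)·0.3297) / 0.324076 = (-0.169071 + 0.058282) / 0.324076 = -0.341862
d₂ = d₁ − σ√T = -0.341862 − 0.324076 = -0.665938
e^{−rT} = e^{−0.0175·0.3297} = 0.994247
N(−d₁) = 0.633773,  N(−d₂) = 0.747275
Put price V = K·e^{−rT}·N(−d₂) − S·N(−d₁) = 120.986114 − 87.150079 = 33.836035
φ(d₁) = (1/√(2π))·e^{−d₁²/2} = 0.376298
Θ = −S·φ(d₁)·σ/(2√T) + r·K·e^{−rT}·N(−d₂) = −25.431030 + 2.117257 = -23.313773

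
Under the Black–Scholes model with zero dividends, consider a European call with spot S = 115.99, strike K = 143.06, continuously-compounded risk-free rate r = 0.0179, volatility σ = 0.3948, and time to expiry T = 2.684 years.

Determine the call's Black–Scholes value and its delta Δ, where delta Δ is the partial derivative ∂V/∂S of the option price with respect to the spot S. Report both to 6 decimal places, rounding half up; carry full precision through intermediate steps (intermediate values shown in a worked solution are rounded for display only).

σ√T = 0.3948·√2.684 = 0.646798
d₁ = (ln(S/K) + (r+σ²/2)T) / (σ√T) = (ln(115.99/143.06) + (0.0179+0.3948²/2)·2.684) / 0.646798 = (-0.209760 + 0.257217) / 0.646798 = 0.073372
d₂ = d₁ − σ√T = 0.073372 − 0.646798 = -0.573425
e^{−rT} = e^{−0.0179·2.684} = 0.953092
N(d₁) = 0.529245,  N(d₂) = 0.283178
Call price V = S·N(d₁) − K·e^{−rT}·N(d₂) = 61.387136 − 38.611195 = 22.775940
Δ = N(d₁) = 0.529245

price = 22.775940
Δ = 0.529245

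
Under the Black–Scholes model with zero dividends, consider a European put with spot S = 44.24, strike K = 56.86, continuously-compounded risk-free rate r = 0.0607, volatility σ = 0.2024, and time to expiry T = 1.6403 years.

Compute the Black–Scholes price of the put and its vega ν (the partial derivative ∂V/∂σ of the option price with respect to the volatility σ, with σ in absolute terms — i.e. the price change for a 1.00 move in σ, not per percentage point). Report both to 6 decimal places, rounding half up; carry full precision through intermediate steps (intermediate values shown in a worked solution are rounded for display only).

σ√T = 0.2024·√1.6403 = 0.259222
d₁ = (ln(S/K) + (r+σ²/2)T) / (σ√T) = (ln(44.24/56.86) + (0.0607+0.2024²/2)·1.6403) / 0.259222 = (-0.250963 + 0.133164) / 0.259222 = -0.454431
d₂ = d₁ − σ√T = -0.454431 − 0.259222 = -0.713653
e^{−rT} = e^{−0.0607·1.6403} = 0.905230
N(−d₁) = 0.675241,  N(−d₂) = 0.762279
Put price V = K·e^{−rT}·N(−d₂) − S·N(−d₁) = 39.235552 − 29.872640 = 9.362912
φ(d₁) = (1/√(2π))·e^{−d₁²/2} = 0.359805
ν = S·φ(d₁)·√T = 20.386580

price = 9.362912
ν = 20.386580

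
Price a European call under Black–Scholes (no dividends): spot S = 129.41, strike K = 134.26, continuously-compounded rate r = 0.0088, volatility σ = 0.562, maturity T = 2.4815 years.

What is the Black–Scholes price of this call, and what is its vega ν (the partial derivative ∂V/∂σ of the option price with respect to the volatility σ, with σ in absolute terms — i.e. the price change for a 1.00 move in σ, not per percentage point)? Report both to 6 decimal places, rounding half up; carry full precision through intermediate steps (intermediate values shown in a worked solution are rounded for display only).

price = 43.620476
ν = 74.280084

σ√T = 0.562·√2.4815 = 0.885306
d₁ = (ln(S/K) + (r+σ²/2)T) / (σ√T) = (ln(129.41/134.26) + (0.0088+0.562²/2)·2.4815) / 0.885306 = (-0.036793 + 0.413721) / 0.885306 = 0.425760
d₂ = d₁ − σ√T = 0.425760 − 0.885306 = -0.459546
e^{−rT} = e^{−0.0088·2.4815} = 0.978400
N(d₁) = 0.664859,  N(d₂) = 0.322921
Call price V = S·N(d₁) − K·e^{−rT}·N(d₂) = 86.039364 − 42.418888 = 43.620476
φ(d₁) = (1/√(2π))·e^{−d₁²/2} = 0.364374
ν = S·φ(d₁)·√T = 74.280084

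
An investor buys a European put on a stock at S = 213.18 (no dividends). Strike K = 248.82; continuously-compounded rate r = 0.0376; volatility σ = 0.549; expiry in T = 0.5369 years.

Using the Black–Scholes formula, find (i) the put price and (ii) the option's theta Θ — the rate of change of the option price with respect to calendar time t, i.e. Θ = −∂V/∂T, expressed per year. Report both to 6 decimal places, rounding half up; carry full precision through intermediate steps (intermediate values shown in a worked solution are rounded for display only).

price = 53.744226
Θ = -25.127447

σ√T = 0.549·√0.5369 = 0.402271
d₁ = (ln(S/K) + (r+σ²/2)T) / (σ√T) = (ln(213.18/248.82) + (0.0376+0.549²/2)·0.5369) / 0.402271 = (-0.154593 + 0.101099) / 0.402271 = -0.132981
d₂ = d₁ − σ√T = -0.132981 − 0.402271 = -0.535252
e^{−rT} = e^{−0.0376·0.5369} = 0.980015
N(−d₁) = 0.552896,  N(−d₂) = 0.703762
Put price V = K·e^{−rT}·N(−d₂) − S·N(−d₁) = 171.610528 − 117.866302 = 53.744226
φ(d₁) = (1/√(2π))·e^{−d₁²/2} = 0.395430
Θ = −S·φ(d₁)·σ/(2√T) + r·K·e^{−rT}·N(−d₂) = −31.580003 + 6.452556 = -25.127447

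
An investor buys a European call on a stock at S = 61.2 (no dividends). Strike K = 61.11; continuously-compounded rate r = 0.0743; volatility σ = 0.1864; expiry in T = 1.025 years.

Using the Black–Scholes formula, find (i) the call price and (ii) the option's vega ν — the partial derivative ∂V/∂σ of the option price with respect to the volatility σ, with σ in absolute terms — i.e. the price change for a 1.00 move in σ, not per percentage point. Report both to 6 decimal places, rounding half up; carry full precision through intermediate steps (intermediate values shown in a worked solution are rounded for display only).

σ√T = 0.1864·√1.025 = 0.188716
d₁ = (ln(S/K) + (r+σ²/2)T) / (σ√T) = (ln(61.2/61.11) + (0.0743+0.1864²/2)·1.025) / 0.188716 = (0.001472 + 0.093964) / 0.188716 = 0.505713
d₂ = d₁ − σ√T = 0.505713 − 0.188716 = 0.316997
e^{−rT} = e^{−0.0743·1.025} = 0.926670
N(d₁) = 0.693471,  N(d₂) = 0.624377
Call price V = S·N(d₁) − K·e^{−rT}·N(d₂) = 42.440423 − 35.357746 = 7.082677
φ(d₁) = (1/√(2π))·e^{−d₁²/2} = 0.351055
ν = S·φ(d₁)·√T = 21.751486

price = 7.082677
ν = 21.751486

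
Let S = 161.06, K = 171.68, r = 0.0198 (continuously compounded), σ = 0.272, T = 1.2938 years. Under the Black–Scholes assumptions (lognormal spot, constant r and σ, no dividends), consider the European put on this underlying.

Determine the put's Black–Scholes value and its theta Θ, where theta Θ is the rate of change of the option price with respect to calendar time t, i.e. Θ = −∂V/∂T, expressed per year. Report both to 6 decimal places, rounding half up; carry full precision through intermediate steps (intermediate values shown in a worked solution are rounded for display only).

σ√T = 0.272·√1.2938 = 0.309387
d₁ = (ln(S/K) + (r+σ²/2)T) / (σ√T) = (ln(161.06/171.68) + (0.0198+0.272²/2)·1.2938) / 0.309387 = (-0.063855 + 0.073477) / 0.309387 = 0.031101
d₂ = d₁ − σ√T = 0.031101 − 0.309387 = -0.278287
e^{−rT} = e^{−0.0198·1.2938} = 0.974708
N(−d₁) = 0.487595,  N(−d₂) = 0.609604
Put price V = K·e^{−rT}·N(−d₂) − S·N(−d₁) = 102.009811 − 78.531986 = 23.477825
φ(d₁) = (1/√(2π))·e^{−d₁²/2} = 0.398749
Θ = −S·φ(d₁)·σ/(2√T) + r·K·e^{−rT}·N(−d₂) = −7.678795 + 2.019794 = -5.659000

price = 23.477825
Θ = -5.659000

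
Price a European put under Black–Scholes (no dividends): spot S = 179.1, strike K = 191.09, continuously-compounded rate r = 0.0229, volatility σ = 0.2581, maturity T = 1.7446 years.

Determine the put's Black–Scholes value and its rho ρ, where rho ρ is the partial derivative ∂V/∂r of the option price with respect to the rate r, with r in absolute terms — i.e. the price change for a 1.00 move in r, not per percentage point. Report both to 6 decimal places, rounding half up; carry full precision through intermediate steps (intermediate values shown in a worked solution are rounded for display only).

price = 26.863145
ρ = -190.952147

σ√T = 0.2581·√1.7446 = 0.340907
d₁ = (ln(S/K) + (r+σ²/2)T) / (σ√T) = (ln(179.1/191.09) + (0.0229+0.2581²/2)·1.7446) / 0.340907 = (-0.064800 + 0.098060) / 0.340907 = 0.097563
d₂ = d₁ − σ√T = 0.097563 − 0.340907 = -0.243344
e^{−rT} = e^{−0.0229·1.7446} = 0.960836
N(−d₁) = 0.461140,  N(−d₂) = 0.596131
Put price V = K·e^{−rT}·N(−d₂) − S·N(−d₁) = 109.453254 − 82.590109 = 26.863145
ρ = −K·T·e^{−rT}·N(−d₂) = -190.952147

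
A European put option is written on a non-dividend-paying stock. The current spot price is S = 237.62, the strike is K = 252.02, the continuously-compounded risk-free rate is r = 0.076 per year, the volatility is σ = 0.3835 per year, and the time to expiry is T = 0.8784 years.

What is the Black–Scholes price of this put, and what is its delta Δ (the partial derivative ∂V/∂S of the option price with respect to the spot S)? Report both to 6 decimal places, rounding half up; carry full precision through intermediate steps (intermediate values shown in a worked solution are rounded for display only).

σ√T = 0.3835·√0.8784 = 0.359428
d₁ = (ln(S/K) + (r+σ²/2)T) / (σ√T) = (ln(237.62/252.02) + (0.076+0.3835²/2)·0.8784) / 0.359428 = (-0.058836 + 0.131353) / 0.359428 = 0.201756
d₂ = d₁ − σ√T = 0.201756 − 0.359428 = -0.157671
e^{−rT} = e^{−0.076·0.8784} = 0.935421
N(−d₁) = 0.420054,  N(−d₂) = 0.562642
Put price V = K·e^{−rT}·N(−d₂) − S·N(−d₁) = 132.639970 − 99.813131 = 32.826838
Δ = −N(−d₁) = -0.420054

price = 32.826838
Δ = -0.420054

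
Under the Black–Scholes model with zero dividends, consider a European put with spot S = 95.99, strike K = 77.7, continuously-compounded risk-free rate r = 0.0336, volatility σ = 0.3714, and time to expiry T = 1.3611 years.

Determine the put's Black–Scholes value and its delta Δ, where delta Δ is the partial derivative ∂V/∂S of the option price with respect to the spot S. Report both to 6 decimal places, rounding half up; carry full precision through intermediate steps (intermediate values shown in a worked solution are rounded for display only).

price = 6.157613
Δ = -0.208954

σ√T = 0.3714·√1.3611 = 0.433298
d₁ = (ln(S/K) + (r+σ²/2)T) / (σ√T) = (ln(95.99/77.7) + (0.0336+0.3714²/2)·1.3611) / 0.433298 = (0.211389 + 0.139607) / 0.433298 = 0.810055
d₂ = d₁ − σ√T = 0.810055 − 0.433298 = 0.376757
e^{−rT} = e^{−0.0336·1.3611} = 0.955297
N(−d₁) = 0.208954,  N(−d₂) = 0.353177
Put price V = K·e^{−rT}·N(−d₂) − S·N(−d₁) = 26.215134 − 20.057522 = 6.157613
Δ = −N(−d₁) = -0.208954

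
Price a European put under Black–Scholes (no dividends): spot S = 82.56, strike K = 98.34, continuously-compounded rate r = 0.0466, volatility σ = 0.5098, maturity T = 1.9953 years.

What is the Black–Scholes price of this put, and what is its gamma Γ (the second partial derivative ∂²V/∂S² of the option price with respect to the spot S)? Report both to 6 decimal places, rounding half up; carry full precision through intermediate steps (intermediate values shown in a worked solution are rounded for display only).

price = 27.880607
Γ = 0.006510

σ√T = 0.5098·√1.9953 = 0.720118
d₁ = (ln(S/K) + (r+σ²/2)T) / (σ√T) = (ln(82.56/98.34) + (0.0466+0.5098²/2)·1.9953) / 0.720118 = (-0.174906 + 0.352266) / 0.720118 = 0.246294
d₂ = d₁ − σ√T = 0.246294 − 0.720118 = -0.473825
e^{−rT} = e^{−0.0466·1.9953} = 0.911211
N(−d₁) = 0.402727,  N(−d₂) = 0.682188
Put price V = K·e^{−rT}·N(−d₂) − S·N(−d₁) = 61.129782 − 33.249175 = 27.880607
φ(d₁) = (1/√(2π))·e^{−d₁²/2} = 0.387024
Γ = φ(d₁) / (S·σ·√T) = 0.006510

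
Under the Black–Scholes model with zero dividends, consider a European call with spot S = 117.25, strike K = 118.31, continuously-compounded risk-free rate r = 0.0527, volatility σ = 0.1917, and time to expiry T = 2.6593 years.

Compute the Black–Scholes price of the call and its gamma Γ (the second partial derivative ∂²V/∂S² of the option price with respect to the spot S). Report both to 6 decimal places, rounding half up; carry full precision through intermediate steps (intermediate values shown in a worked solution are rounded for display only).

price = 22.047708
Γ = 0.009221

σ√T = 0.1917·√2.6593 = 0.312612
d₁ = (ln(S/K) + (r+σ²/2)T) / (σ√T) = (ln(117.25/118.31) + (0.0527+0.1917²/2)·2.6593) / 0.312612 = (-0.009000 + 0.189008) / 0.312612 = 0.575820
d₂ = d₁ − σ√T = 0.575820 − 0.312612 = 0.263208
e^{−rT} = e^{−0.0527·2.6593} = 0.869232
N(d₁) = 0.717632,  N(d₂) = 0.603805
Call price V = S·N(d₁) − K·e^{−rT}·N(d₂) = 84.142312 − 62.094604 = 22.047708
φ(d₁) = (1/√(2π))·e^{−d₁²/2} = 0.337995
Γ = φ(d₁) / (S·σ·√T) = 0.009221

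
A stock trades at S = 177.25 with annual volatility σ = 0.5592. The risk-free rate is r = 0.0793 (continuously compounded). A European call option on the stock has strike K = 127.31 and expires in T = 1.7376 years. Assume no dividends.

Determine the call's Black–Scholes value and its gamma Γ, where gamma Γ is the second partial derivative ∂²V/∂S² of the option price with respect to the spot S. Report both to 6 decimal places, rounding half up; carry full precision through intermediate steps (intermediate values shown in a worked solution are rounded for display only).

price = 82.167316
Γ = 0.001844

σ√T = 0.5592·√1.7376 = 0.737127
d₁ = (ln(S/K) + (r+σ²/2)T) / (σ√T) = (ln(177.25/127.31) + (0.0793+0.5592²/2)·1.7376) / 0.737127 = (0.330936 + 0.409469) / 0.737127 = 1.004448
d₂ = d₁ − σ√T = 1.004448 − 0.737127 = 0.267322
e^{−rT} = e^{−0.0793·1.7376} = 0.871280
N(d₁) = 0.842419,  N(d₂) = 0.605389
Call price V = S·N(d₁) − K·e^{−rT}·N(d₂) = 149.318719 − 67.151403 = 82.167316
φ(d₁) = (1/√(2π))·e^{−d₁²/2} = 0.240894
Γ = φ(d₁) / (S·σ·√T) = 0.001844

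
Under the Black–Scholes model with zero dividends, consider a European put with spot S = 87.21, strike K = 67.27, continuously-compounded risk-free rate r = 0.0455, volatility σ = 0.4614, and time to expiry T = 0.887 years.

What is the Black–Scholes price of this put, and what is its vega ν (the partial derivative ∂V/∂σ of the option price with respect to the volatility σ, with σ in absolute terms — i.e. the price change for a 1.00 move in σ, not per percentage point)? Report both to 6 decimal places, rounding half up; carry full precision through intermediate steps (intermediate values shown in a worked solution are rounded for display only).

price = 4.675306
ν = 21.706090

σ√T = 0.4614·√0.887 = 0.434550
d₁ = (ln(S/K) + (r+σ²/2)T) / (σ√T) = (ln(87.21/67.27) + (0.0455+0.4614²/2)·0.887) / 0.434550 = (0.259605 + 0.134775) / 0.434550 = 0.907560
d₂ = d₁ − σ√T = 0.907560 − 0.434550 = 0.473010
e^{−rT} = e^{−0.0455·0.887} = 0.960445
N(−d₁) = 0.182055,  N(−d₂) = 0.318103
Put price V = K·e^{−rT}·N(−d₂) − S·N(−d₁) = 20.552357 − 15.877051 = 4.675306
φ(d₁) = (1/√(2π))·e^{−d₁²/2} = 0.264273
ν = S·φ(d₁)·√T = 21.706090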